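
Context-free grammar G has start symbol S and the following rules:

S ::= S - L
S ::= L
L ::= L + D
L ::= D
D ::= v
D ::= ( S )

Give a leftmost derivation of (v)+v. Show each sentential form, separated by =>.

S=>L=>L+D=>D+D=>(S)+D=>(L)+D=>(D)+D=>(v)+D=>(v)+v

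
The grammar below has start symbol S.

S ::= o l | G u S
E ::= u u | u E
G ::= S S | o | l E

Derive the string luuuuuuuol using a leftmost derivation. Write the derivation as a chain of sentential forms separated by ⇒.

S ⇒ GuS   [S ::= G u S]
GuS ⇒ lEuS   [G ::= l E]
lEuS ⇒ luEuS   [E ::= u E]
luEuS ⇒ luuEuS   [E ::= u E]
luuEuS ⇒ luuuEuS   [E ::= u E]
luuuEuS ⇒ luuuuEuS   [E ::= u E]
luuuuEuS ⇒ luuuuuuuS   [E ::= u u]
luuuuuuuS ⇒ luuuuuuuol   [S ::= o l]

S ⇒ GuS ⇒ lEuS ⇒ luEuS ⇒ luuEuS ⇒ luuuEuS ⇒ luuuuEuS ⇒ luuuuuuuS ⇒ luuuuuuuol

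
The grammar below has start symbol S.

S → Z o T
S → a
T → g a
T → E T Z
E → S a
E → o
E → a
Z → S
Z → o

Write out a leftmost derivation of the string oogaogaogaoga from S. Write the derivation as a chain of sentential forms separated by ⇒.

S ⇒ ZoT ⇒ SoT ⇒ ZoToT ⇒ SoToT ⇒ ZoToToT ⇒ SoToToT ⇒ ZoToToToT ⇒ ooToToToT ⇒ oogaoToToT ⇒ oogaogaoToT ⇒ oogaogaogaoT ⇒ oogaogaogaoga

S ⇒ ZoT   [S → Z o T]
ZoT ⇒ SoT   [Z → S]
SoT ⇒ ZoToT   [S → Z o T]
ZoToT ⇒ SoToT   [Z → S]
SoToT ⇒ ZoToToT   [S → Z o T]
ZoToToT ⇒ SoToToT   [Z → S]
SoToToT ⇒ ZoToToToT   [S → Z o T]
ZoToToToT ⇒ ooToToToT   [Z → o]
ooToToToT ⇒ oogaoToToT   [T → g a]
oogaoToToT ⇒ oogaogaoToT   [T → g a]
oogaogaoToT ⇒ oogaogaogaoT   [T → g a]
oogaogaogaoT ⇒ oogaogaogaoga   [T → g a]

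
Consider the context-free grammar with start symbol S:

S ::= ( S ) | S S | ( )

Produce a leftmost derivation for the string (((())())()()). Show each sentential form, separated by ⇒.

S⇒(S)⇒(SS)⇒(SSS)⇒((S)SS)⇒((SS)SS)⇒(((S)S)SS)⇒(((())S)SS)⇒(((())())SS)⇒(((())())()S)⇒(((())())()())

S ⇒ (S)   [S ::= ( S )]
(S) ⇒ (SS)   [S ::= S S]
(SS) ⇒ (SSS)   [S ::= S S]
(SSS) ⇒ ((S)SS)   [S ::= ( S )]
((S)SS) ⇒ ((SS)SS)   [S ::= S S]
((SS)SS) ⇒ (((S)S)SS)   [S ::= ( S )]
(((S)S)SS) ⇒ (((())S)SS)   [S ::= ( )]
(((())S)SS) ⇒ (((())())SS)   [S ::= ( )]
(((())())SS) ⇒ (((())())()S)   [S ::= ( )]
(((())())()S) ⇒ (((())())()())   [S ::= ( )]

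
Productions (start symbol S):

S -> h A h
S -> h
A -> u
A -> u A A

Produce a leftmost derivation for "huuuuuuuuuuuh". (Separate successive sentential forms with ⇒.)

S ⇒ hAh ⇒ huAAh ⇒ huuAAAh ⇒ huuuAAAAh ⇒ huuuuAAAh ⇒ huuuuuAAAAh ⇒ huuuuuuAAAAAh ⇒ huuuuuuuAAAAh ⇒ huuuuuuuuAAAh ⇒ huuuuuuuuuAAh ⇒ huuuuuuuuuuAh ⇒ huuuuuuuuuuuh

S ⇒ hAh   [S -> h A h]
hAh ⇒ huAAh   [A -> u A A]
huAAh ⇒ huuAAAh   [A -> u A A]
huuAAAh ⇒ huuuAAAAh   [A -> u A A]
huuuAAAAh ⇒ huuuuAAAh   [A -> u]
huuuuAAAh ⇒ huuuuuAAAAh   [A -> u A A]
huuuuuAAAAh ⇒ huuuuuuAAAAAh   [A -> u A A]
huuuuuuAAAAAh ⇒ huuuuuuuAAAAh   [A -> u]
huuuuuuuAAAAh ⇒ huuuuuuuuAAAh   [A -> u]
huuuuuuuuAAAh ⇒ huuuuuuuuuAAh   [A -> u]
huuuuuuuuuAAh ⇒ huuuuuuuuuuAh   [A -> u]
huuuuuuuuuuAh ⇒ huuuuuuuuuuuh   [A -> u]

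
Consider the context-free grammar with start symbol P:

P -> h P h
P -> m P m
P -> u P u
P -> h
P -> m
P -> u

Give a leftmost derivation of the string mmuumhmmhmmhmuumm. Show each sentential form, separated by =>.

P => mPm => mmPmm => mmuPumm => mmuuPuumm => mmuumPmuumm => mmuumhPhmuumm => mmuumhmPmhmuumm => mmuumhmmPmmhmuumm => mmuumhmmhmmhmuumm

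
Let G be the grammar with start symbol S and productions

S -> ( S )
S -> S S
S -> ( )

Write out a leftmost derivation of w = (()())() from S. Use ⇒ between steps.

S⇒SS⇒(S)S⇒(SS)S⇒(()S)S⇒(()())S⇒(()())()

S ⇒ SS   [S -> S S]
SS ⇒ (S)S   [S -> ( S )]
(S)S ⇒ (SS)S   [S -> S S]
(SS)S ⇒ (()S)S   [S -> ( )]
(()S)S ⇒ (()())S   [S -> ( )]
(()())S ⇒ (()())()   [S -> ( )]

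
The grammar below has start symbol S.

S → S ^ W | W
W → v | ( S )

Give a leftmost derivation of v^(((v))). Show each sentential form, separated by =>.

S => S^W => W^W => v^W => v^(S) => v^(W) => v^((S)) => v^((W)) => v^(((S))) => v^(((W))) => v^(((v)))

S => S^W   [S → S ^ W]
S^W => W^W   [S → W]
W^W => v^W   [W → v]
v^W => v^(S)   [W → ( S )]
v^(S) => v^(W)   [S → W]
v^(W) => v^((S))   [W → ( S )]
v^((S)) => v^((W))   [S → W]
v^((W)) => v^(((S)))   [W → ( S )]
v^(((S))) => v^(((W)))   [S → W]
v^(((W))) => v^(((v)))   [W → v]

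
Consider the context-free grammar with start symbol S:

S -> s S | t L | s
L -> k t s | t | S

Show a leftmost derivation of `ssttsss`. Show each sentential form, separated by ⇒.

S⇒sS⇒ssS⇒sstL⇒sstS⇒ssttL⇒ssttS⇒ssttsS⇒ssttssS⇒ssttsss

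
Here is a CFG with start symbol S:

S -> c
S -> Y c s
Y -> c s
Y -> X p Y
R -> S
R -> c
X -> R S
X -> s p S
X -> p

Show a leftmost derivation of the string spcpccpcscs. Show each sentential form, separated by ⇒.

S ⇒ Ycs ⇒ XpYcs ⇒ spSpYcs ⇒ spcpYcs ⇒ spcpXpYcs ⇒ spcpRSpYcs ⇒ spcpcSpYcs ⇒ spcpccpYcs ⇒ spcpccpcscs

S ⇒ Ycs   [S -> Y c s]
Ycs ⇒ XpYcs   [Y -> X p Y]
XpYcs ⇒ spSpYcs   [X -> s p S]
spSpYcs ⇒ spcpYcs   [S -> c]
spcpYcs ⇒ spcpXpYcs   [Y -> X p Y]
spcpXpYcs ⇒ spcpRSpYcs   [X -> R S]
spcpRSpYcs ⇒ spcpcSpYcs   [R -> c]
spcpcSpYcs ⇒ spcpccpYcs   [S -> c]
spcpccpYcs ⇒ spcpccpcscs   [Y -> c s]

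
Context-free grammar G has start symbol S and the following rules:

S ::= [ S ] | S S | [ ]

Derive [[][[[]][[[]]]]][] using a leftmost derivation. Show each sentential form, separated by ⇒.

S ⇒ SS   [S ::= S S]
SS ⇒ [S]S   [S ::= [ S ]]
[S]S ⇒ [SS]S   [S ::= S S]
[SS]S ⇒ [[]S]S   [S ::= [ ]]
[[]S]S ⇒ [[][S]]S   [S ::= [ S ]]
[[][S]]S ⇒ [[][SS]]S   [S ::= S S]
[[][SS]]S ⇒ [[][[S]S]]S   [S ::= [ S ]]
[[][[S]S]]S ⇒ [[][[[]]S]]S   [S ::= [ ]]
[[][[[]]S]]S ⇒ [[][[[]][S]]]S   [S ::= [ S ]]
[[][[[]][S]]]S ⇒ [[][[[]][[S]]]]S   [S ::= [ S ]]
[[][[[]][[S]]]]S ⇒ [[][[[]][[[]]]]]S   [S ::= [ ]]
[[][[[]][[[]]]]]S ⇒ [[][[[]][[[]]]]][]   [S ::= [ ]]

S ⇒ SS ⇒ [S]S ⇒ [SS]S ⇒ [[]S]S ⇒ [[][S]]S ⇒ [[][SS]]S ⇒ [[][[S]S]]S ⇒ [[][[[]]S]]S ⇒ [[][[[]][S]]]S ⇒ [[][[[]][[S]]]]S ⇒ [[][[[]][[[]]]]]S ⇒ [[][[[]][[[]]]]][]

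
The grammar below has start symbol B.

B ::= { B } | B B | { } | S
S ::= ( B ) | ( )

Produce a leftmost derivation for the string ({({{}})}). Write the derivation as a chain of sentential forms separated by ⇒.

B ⇒ S ⇒ (B) ⇒ ({B}) ⇒ ({S}) ⇒ ({(B)}) ⇒ ({({B})}) ⇒ ({({{}})})

B ⇒ S   [B ::= S]
S ⇒ (B)   [S ::= ( B )]
(B) ⇒ ({B})   [B ::= { B }]
({B}) ⇒ ({S})   [B ::= S]
({S}) ⇒ ({(B)})   [S ::= ( B )]
({(B)}) ⇒ ({({B})})   [B ::= { B }]
({({B})}) ⇒ ({({{}})})   [B ::= { }]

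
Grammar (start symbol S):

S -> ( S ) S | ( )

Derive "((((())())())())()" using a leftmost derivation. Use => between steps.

S => (S)S => ((S)S)S => (((S)S)S)S => ((((S)S)S)S)S => ((((())S)S)S)S => ((((())())S)S)S => ((((())())())S)S => ((((())())())())S => ((((())())())())()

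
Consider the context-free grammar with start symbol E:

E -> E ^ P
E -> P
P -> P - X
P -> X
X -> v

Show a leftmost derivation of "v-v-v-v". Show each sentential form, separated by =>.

E => P   [E -> P]
P => P-X   [P -> P - X]
P-X => P-X-X   [P -> P - X]
P-X-X => P-X-X-X   [P -> P - X]
P-X-X-X => X-X-X-X   [P -> X]
X-X-X-X => v-X-X-X   [X -> v]
v-X-X-X => v-v-X-X   [X -> v]
v-v-X-X => v-v-v-X   [X -> v]
v-v-v-X => v-v-v-v   [X -> v]

E => P => P-X => P-X-X => P-X-X-X => X-X-X-X => v-X-X-X => v-v-X-X => v-v-v-X => v-v-v-v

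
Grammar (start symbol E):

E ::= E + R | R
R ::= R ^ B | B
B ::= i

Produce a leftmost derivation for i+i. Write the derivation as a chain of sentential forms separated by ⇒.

E ⇒ E+R   [E ::= E + R]
E+R ⇒ R+R   [E ::= R]
R+R ⇒ B+R   [R ::= B]
B+R ⇒ i+R   [B ::= i]
i+R ⇒ i+B   [R ::= B]
i+B ⇒ i+i   [B ::= i]

E ⇒ E+R ⇒ R+R ⇒ B+R ⇒ i+R ⇒ i+B ⇒ i+i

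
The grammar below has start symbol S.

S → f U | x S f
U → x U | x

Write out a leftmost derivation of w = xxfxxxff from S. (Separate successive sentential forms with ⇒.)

S ⇒ xSf ⇒ xxSff ⇒ xxfUff ⇒ xxfxUff ⇒ xxfxxUff ⇒ xxfxxxff

S ⇒ xSf   [S → x S f]
xSf ⇒ xxSff   [S → x S f]
xxSff ⇒ xxfUff   [S → f U]
xxfUff ⇒ xxfxUff   [U → x U]
xxfxUff ⇒ xxfxxUff   [U → x U]
xxfxxUff ⇒ xxfxxxff   [U → x]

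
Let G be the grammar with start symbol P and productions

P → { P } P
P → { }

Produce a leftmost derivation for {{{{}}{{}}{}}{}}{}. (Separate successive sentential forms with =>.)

P => {P}P   [P → { P } P]
{P}P => {{P}P}P   [P → { P } P]
{{P}P}P => {{{P}P}P}P   [P → { P } P]
{{{P}P}P}P => {{{{}}P}P}P   [P → { }]
{{{{}}P}P}P => {{{{}}{P}P}P}P   [P → { P } P]
{{{{}}{P}P}P}P => {{{{}}{{}}P}P}P   [P → { }]
{{{{}}{{}}P}P}P => {{{{}}{{}}{}}P}P   [P → { }]
{{{{}}{{}}{}}P}P => {{{{}}{{}}{}}{}}P   [P → { }]
{{{{}}{{}}{}}{}}P => {{{{}}{{}}{}}{}}{}   [P → { }]

P => {P}P => {{P}P}P => {{{P}P}P}P => {{{{}}P}P}P => {{{{}}{P}P}P}P => {{{{}}{{}}P}P}P => {{{{}}{{}}{}}P}P => {{{{}}{{}}{}}{}}P => {{{{}}{{}}{}}{}}{}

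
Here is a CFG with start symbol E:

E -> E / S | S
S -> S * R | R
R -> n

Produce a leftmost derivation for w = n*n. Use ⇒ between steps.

E⇒S⇒S*R⇒R*R⇒n*R⇒n*n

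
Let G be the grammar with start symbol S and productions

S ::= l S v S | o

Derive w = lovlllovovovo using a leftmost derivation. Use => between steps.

S => lSvS   [S ::= l S v S]
lSvS => lovS   [S ::= o]
lovS => lovlSvS   [S ::= l S v S]
lovlSvS => lovllSvSvS   [S ::= l S v S]
lovllSvSvS => lovlllSvSvSvS   [S ::= l S v S]
lovlllSvSvSvS => lovlllovSvSvS   [S ::= o]
lovlllovSvSvS => lovlllovovSvS   [S ::= o]
lovlllovovSvS => lovlllovovovS   [S ::= o]
lovlllovovovS => lovlllovovovo   [S ::= o]

S=>lSvS=>lovS=>lovlSvS=>lovllSvSvS=>lovlllSvSvSvS=>lovlllovSvSvS=>lovlllovovSvS=>lovlllovovovS=>lovlllovovovo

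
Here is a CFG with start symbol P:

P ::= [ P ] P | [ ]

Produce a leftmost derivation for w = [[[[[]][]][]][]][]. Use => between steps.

P => [P]P => [[P]P]P => [[[P]P]P]P => [[[[P]P]P]P]P => [[[[[]]P]P]P]P => [[[[[]][]]P]P]P => [[[[[]][]][]]P]P => [[[[[]][]][]][]]P => [[[[[]][]][]][]][]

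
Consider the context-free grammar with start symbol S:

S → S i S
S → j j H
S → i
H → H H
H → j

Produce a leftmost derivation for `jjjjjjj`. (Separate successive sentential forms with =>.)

S => jjH => jjHH => jjHHH => jjHHHH => jjHHHHH => jjjHHHH => jjjjHHH => jjjjjHH => jjjjjjH => jjjjjjj

S => jjH   [S → j j H]
jjH => jjHH   [H → H H]
jjHH => jjHHH   [H → H H]
jjHHH => jjHHHH   [H → H H]
jjHHHH => jjHHHHH   [H → H H]
jjHHHHH => jjjHHHH   [H → j]
jjjHHHH => jjjjHHH   [H → j]
jjjjHHH => jjjjjHH   [H → j]
jjjjjHH => jjjjjjH   [H → j]
jjjjjjH => jjjjjjj   [H → j]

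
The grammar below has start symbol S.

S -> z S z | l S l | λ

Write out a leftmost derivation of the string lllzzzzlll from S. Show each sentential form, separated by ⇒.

S ⇒ lSl ⇒ llSll ⇒ lllSlll ⇒ lllzSzlll ⇒ lllzzSzzlll ⇒ lllzzzzlll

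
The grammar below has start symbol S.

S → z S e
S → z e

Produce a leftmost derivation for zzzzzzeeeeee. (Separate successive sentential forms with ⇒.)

S ⇒ zSe   [S → z S e]
zSe ⇒ zzSee   [S → z S e]
zzSee ⇒ zzzSeee   [S → z S e]
zzzSeee ⇒ zzzzSeeee   [S → z S e]
zzzzSeeee ⇒ zzzzzSeeeee   [S → z S e]
zzzzzSeeeee ⇒ zzzzzzeeeeee   [S → z e]

S ⇒ zSe ⇒ zzSee ⇒ zzzSeee ⇒ zzzzSeeee ⇒ zzzzzSeeeee ⇒ zzzzzzeeeeee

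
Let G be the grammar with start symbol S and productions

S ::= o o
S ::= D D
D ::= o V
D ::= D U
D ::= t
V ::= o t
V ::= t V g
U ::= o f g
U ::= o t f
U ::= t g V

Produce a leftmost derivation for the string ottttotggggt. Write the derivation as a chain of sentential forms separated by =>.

S => DD   [S ::= D D]
DD => oVD   [D ::= o V]
oVD => otVgD   [V ::= t V g]
otVgD => ottVggD   [V ::= t V g]
ottVggD => otttVgggD   [V ::= t V g]
otttVgggD => ottttVggggD   [V ::= t V g]
ottttVggggD => ottttotggggD   [V ::= o t]
ottttotggggD => ottttotggggt   [D ::= t]

S => DD => oVD => otVgD => ottVggD => otttVgggD => ottttVggggD => ottttotggggD => ottttotggggt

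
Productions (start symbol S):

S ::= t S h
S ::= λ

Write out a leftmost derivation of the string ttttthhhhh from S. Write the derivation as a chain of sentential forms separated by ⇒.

S ⇒ tSh ⇒ ttShh ⇒ tttShhh ⇒ ttttShhhh ⇒ tttttShhhhh ⇒ ttttthhhhh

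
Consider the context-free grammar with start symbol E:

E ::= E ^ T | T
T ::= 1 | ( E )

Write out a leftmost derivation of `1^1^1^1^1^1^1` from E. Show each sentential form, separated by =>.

E => E^T   [E ::= E ^ T]
E^T => E^T^T   [E ::= E ^ T]
E^T^T => E^T^T^T   [E ::= E ^ T]
E^T^T^T => E^T^T^T^T   [E ::= E ^ T]
E^T^T^T^T => E^T^T^T^T^T   [E ::= E ^ T]
E^T^T^T^T^T => E^T^T^T^T^T^T   [E ::= E ^ T]
E^T^T^T^T^T^T => T^T^T^T^T^T^T   [E ::= T]
T^T^T^T^T^T^T => 1^T^T^T^T^T^T   [T ::= 1]
1^T^T^T^T^T^T => 1^1^T^T^T^T^T   [T ::= 1]
1^1^T^T^T^T^T => 1^1^1^T^T^T^T   [T ::= 1]
1^1^1^T^T^T^T => 1^1^1^1^T^T^T   [T ::= 1]
1^1^1^1^T^T^T => 1^1^1^1^1^T^T   [T ::= 1]
1^1^1^1^1^T^T => 1^1^1^1^1^1^T   [T ::= 1]
1^1^1^1^1^1^T => 1^1^1^1^1^1^1   [T ::= 1]

E=>E^T=>E^T^T=>E^T^T^T=>E^T^T^T^T=>E^T^T^T^T^T=>E^T^T^T^T^T^T=>T^T^T^T^T^T^T=>1^T^T^T^T^T^T=>1^1^T^T^T^T^T=>1^1^1^T^T^T^T=>1^1^1^1^T^T^T=>1^1^1^1^1^T^T=>1^1^1^1^1^1^T=>1^1^1^1^1^1^1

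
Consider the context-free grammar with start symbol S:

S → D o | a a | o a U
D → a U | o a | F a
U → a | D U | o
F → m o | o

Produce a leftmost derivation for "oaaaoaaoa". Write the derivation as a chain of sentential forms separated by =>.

S => oaU   [S → o a U]
oaU => oaDU   [U → D U]
oaDU => oaaUU   [D → a U]
oaaUU => oaaaU   [U → a]
oaaaU => oaaaDU   [U → D U]
oaaaDU => oaaaoaU   [D → o a]
oaaaoaU => oaaaoaDU   [U → D U]
oaaaoaDU => oaaaoaaUU   [D → a U]
oaaaoaaUU => oaaaoaaoU   [U → o]
oaaaoaaoU => oaaaoaaoa   [U → a]

S=>oaU=>oaDU=>oaaUU=>oaaaU=>oaaaDU=>oaaaoaU=>oaaaoaDU=>oaaaoaaUU=>oaaaoaaoU=>oaaaoaaoa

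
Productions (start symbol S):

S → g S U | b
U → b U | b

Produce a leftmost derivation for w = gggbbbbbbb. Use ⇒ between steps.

S ⇒ gSU   [S → g S U]
gSU ⇒ ggSUU   [S → g S U]
ggSUU ⇒ gggSUUU   [S → g S U]
gggSUUU ⇒ gggbUUU   [S → b]
gggbUUU ⇒ gggbbUU   [U → b]
gggbbUU ⇒ gggbbbUU   [U → b U]
gggbbbUU ⇒ gggbbbbUU   [U → b U]
gggbbbbUU ⇒ gggbbbbbU   [U → b]
gggbbbbbU ⇒ gggbbbbbbU   [U → b U]
gggbbbbbbU ⇒ gggbbbbbbb   [U → b]

S ⇒ gSU ⇒ ggSUU ⇒ gggSUUU ⇒ gggbUUU ⇒ gggbbUU ⇒ gggbbbUU ⇒ gggbbbbUU ⇒ gggbbbbbU ⇒ gggbbbbbbU ⇒ gggbbbbbbb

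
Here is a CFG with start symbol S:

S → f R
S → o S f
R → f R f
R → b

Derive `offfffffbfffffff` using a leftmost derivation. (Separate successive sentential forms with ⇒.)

S ⇒ oSf ⇒ ofRf ⇒ offRff ⇒ offfRfff ⇒ offffRffff ⇒ offfffRfffff ⇒ offffffRffffff ⇒ offfffffRfffffff ⇒ offfffffbfffffff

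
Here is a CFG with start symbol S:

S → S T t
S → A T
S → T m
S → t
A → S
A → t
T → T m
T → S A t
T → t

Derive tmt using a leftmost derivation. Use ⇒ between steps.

S ⇒ AT ⇒ ST ⇒ TmT ⇒ tmT ⇒ tmt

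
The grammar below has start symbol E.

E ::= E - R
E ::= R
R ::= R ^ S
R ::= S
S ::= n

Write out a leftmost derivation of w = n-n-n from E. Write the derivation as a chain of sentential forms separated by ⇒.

E ⇒ E-R ⇒ E-R-R ⇒ R-R-R ⇒ S-R-R ⇒ n-R-R ⇒ n-S-R ⇒ n-n-R ⇒ n-n-S ⇒ n-n-n

E ⇒ E-R   [E ::= E - R]
E-R ⇒ E-R-R   [E ::= E - R]
E-R-R ⇒ R-R-R   [E ::= R]
R-R-R ⇒ S-R-R   [R ::= S]
S-R-R ⇒ n-R-R   [S ::= n]
n-R-R ⇒ n-S-R   [R ::= S]
n-S-R ⇒ n-n-R   [S ::= n]
n-n-R ⇒ n-n-S   [R ::= S]
n-n-S ⇒ n-n-n   [S ::= n]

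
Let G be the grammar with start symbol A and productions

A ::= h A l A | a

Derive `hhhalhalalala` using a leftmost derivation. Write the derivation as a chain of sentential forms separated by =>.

A => hAlA => hhAlAlA => hhhAlAlAlA => hhhalAlAlA => hhhalhAlAlAlA => hhhalhalAlAlA => hhhalhalalAlA => hhhalhalalalA => hhhalhalalala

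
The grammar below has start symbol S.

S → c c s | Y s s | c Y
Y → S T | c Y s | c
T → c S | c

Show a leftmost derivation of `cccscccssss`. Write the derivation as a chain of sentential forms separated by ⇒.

S ⇒ Yss   [S → Y s s]
Yss ⇒ cYsss   [Y → c Y s]
cYsss ⇒ cSTsss   [Y → S T]
cSTsss ⇒ cccsTsss   [S → c c s]
cccsTsss ⇒ cccscSsss   [T → c S]
cccscSsss ⇒ cccscccssss   [S → c c s]

S⇒Yss⇒cYsss⇒cSTsss⇒cccsTsss⇒cccscSsss⇒cccscccssss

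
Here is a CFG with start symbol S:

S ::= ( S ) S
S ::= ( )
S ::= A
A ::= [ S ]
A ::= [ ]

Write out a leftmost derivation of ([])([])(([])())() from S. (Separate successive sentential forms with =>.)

S => (S)S   [S ::= ( S ) S]
(S)S => (A)S   [S ::= A]
(A)S => ([])S   [A ::= [ ]]
([])S => ([])(S)S   [S ::= ( S ) S]
([])(S)S => ([])(A)S   [S ::= A]
([])(A)S => ([])([])S   [A ::= [ ]]
([])([])S => ([])([])(S)S   [S ::= ( S ) S]
([])([])(S)S => ([])([])((S)S)S   [S ::= ( S ) S]
([])([])((S)S)S => ([])([])((A)S)S   [S ::= A]
([])([])((A)S)S => ([])([])(([])S)S   [A ::= [ ]]
([])([])(([])S)S => ([])([])(([])())S   [S ::= ( )]
([])([])(([])())S => ([])([])(([])())()   [S ::= ( )]

S=>(S)S=>(A)S=>([])S=>([])(S)S=>([])(A)S=>([])([])S=>([])([])(S)S=>([])([])((S)S)S=>([])([])((A)S)S=>([])([])(([])S)S=>([])([])(([])())S=>([])([])(([])())()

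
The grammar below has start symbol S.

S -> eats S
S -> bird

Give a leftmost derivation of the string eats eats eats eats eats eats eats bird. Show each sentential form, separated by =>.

S => eats S   [S -> eats S]
eats S => eats eats S   [S -> eats S]
eats eats S => eats eats eats S   [S -> eats S]
eats eats eats S => eats eats eats eats S   [S -> eats S]
eats eats eats eats S => eats eats eats eats eats S   [S -> eats S]
eats eats eats eats eats S => eats eats eats eats eats eats S   [S -> eats S]
eats eats eats eats eats eats S => eats eats eats eats eats eats eats S   [S -> eats S]
eats eats eats eats eats eats eats S => eats eats eats eats eats eats eats bird   [S -> bird]

S => eats S => eats eats S => eats eats eats S => eats eats eats eats S => eats eats eats eats eats S => eats eats eats eats eats eats S => eats eats eats eats eats eats eats S => eats eats eats eats eats eats eats bird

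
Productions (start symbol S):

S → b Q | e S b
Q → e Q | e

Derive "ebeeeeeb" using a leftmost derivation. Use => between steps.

S => eSb => ebQb => ebeQb => ebeeQb => ebeeeQb => ebeeeeQb => ebeeeeeb

S => eSb   [S → e S b]
eSb => ebQb   [S → b Q]
ebQb => ebeQb   [Q → e Q]
ebeQb => ebeeQb   [Q → e Q]
ebeeQb => ebeeeQb   [Q → e Q]
ebeeeQb => ebeeeeQb   [Q → e Q]
ebeeeeQb => ebeeeeeb   [Q → e]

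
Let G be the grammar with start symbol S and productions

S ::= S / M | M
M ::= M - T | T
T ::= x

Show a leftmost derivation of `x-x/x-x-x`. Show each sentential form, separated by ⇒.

S ⇒ S/M ⇒ M/M ⇒ M-T/M ⇒ T-T/M ⇒ x-T/M ⇒ x-x/M ⇒ x-x/M-T ⇒ x-x/M-T-T ⇒ x-x/T-T-T ⇒ x-x/x-T-T ⇒ x-x/x-x-T ⇒ x-x/x-x-x

S ⇒ S/M   [S ::= S / M]
S/M ⇒ M/M   [S ::= M]
M/M ⇒ M-T/M   [M ::= M - T]
M-T/M ⇒ T-T/M   [M ::= T]
T-T/M ⇒ x-T/M   [T ::= x]
x-T/M ⇒ x-x/M   [T ::= x]
x-x/M ⇒ x-x/M-T   [M ::= M - T]
x-x/M-T ⇒ x-x/M-T-T   [M ::= M - T]
x-x/M-T-T ⇒ x-x/T-T-T   [M ::= T]
x-x/T-T-T ⇒ x-x/x-T-T   [T ::= x]
x-x/x-T-T ⇒ x-x/x-x-T   [T ::= x]
x-x/x-x-T ⇒ x-x/x-x-x   [T ::= x]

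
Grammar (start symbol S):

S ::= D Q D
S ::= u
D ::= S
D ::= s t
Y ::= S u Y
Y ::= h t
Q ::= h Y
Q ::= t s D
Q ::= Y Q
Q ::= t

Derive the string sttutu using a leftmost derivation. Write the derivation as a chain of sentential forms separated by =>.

S=>DQD=>SQD=>DQDQD=>stQDQD=>sttDQD=>sttSQD=>sttuQD=>sttutD=>sttutS=>sttutu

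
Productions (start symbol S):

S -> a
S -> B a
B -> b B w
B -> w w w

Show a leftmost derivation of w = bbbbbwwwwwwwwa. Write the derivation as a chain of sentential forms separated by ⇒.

S⇒Ba⇒bBwa⇒bbBwwa⇒bbbBwwwa⇒bbbbBwwwwa⇒bbbbbBwwwwwa⇒bbbbbwwwwwwwwa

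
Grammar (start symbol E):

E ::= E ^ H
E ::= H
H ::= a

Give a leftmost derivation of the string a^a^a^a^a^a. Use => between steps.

E=>E^H=>E^H^H=>E^H^H^H=>E^H^H^H^H=>E^H^H^H^H^H=>H^H^H^H^H^H=>a^H^H^H^H^H=>a^a^H^H^H^H=>a^a^a^H^H^H=>a^a^a^a^H^H=>a^a^a^a^a^H=>a^a^a^a^a^a

E => E^H   [E ::= E ^ H]
E^H => E^H^H   [E ::= E ^ H]
E^H^H => E^H^H^H   [E ::= E ^ H]
E^H^H^H => E^H^H^H^H   [E ::= E ^ H]
E^H^H^H^H => E^H^H^H^H^H   [E ::= E ^ H]
E^H^H^H^H^H => H^H^H^H^H^H   [E ::= H]
H^H^H^H^H^H => a^H^H^H^H^H   [H ::= a]
a^H^H^H^H^H => a^a^H^H^H^H   [H ::= a]
a^a^H^H^H^H => a^a^a^H^H^H   [H ::= a]
a^a^a^H^H^H => a^a^a^a^H^H   [H ::= a]
a^a^a^a^H^H => a^a^a^a^a^H   [H ::= a]
a^a^a^a^a^H => a^a^a^a^a^a   [H ::= a]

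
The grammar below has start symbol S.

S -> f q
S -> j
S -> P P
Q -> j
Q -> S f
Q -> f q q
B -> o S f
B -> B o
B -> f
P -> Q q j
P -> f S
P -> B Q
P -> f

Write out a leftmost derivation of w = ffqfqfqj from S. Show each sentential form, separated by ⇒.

S ⇒ PP ⇒ fSP ⇒ ffqP ⇒ ffqQqj ⇒ ffqSfqj ⇒ ffqfqfqj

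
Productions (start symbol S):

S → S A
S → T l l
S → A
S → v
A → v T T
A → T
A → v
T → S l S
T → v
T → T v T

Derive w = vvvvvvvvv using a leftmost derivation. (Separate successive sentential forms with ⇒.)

S⇒A⇒vTT⇒vTvTT⇒vTvTvTT⇒vTvTvTvTT⇒vvvTvTvTT⇒vvvvvTvTT⇒vvvvvvvTT⇒vvvvvvvvT⇒vvvvvvvvv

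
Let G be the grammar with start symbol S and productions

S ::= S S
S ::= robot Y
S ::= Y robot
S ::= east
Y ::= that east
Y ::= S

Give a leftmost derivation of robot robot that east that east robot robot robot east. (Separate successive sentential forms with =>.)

S => S S => Y robot S => S robot S => robot Y robot S => robot S robot S => robot Y robot robot S => robot S robot robot S => robot S S robot robot S => robot robot Y S robot robot S => robot robot that east S robot robot S => robot robot that east Y robot robot robot S => robot robot that east that east robot robot robot S => robot robot that east that east robot robot robot east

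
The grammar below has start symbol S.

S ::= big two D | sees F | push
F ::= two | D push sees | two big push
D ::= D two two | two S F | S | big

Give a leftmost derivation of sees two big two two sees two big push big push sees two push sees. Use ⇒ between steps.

S ⇒ sees F ⇒ sees D push sees ⇒ sees two S F push sees ⇒ sees two big two D F push sees ⇒ sees two big two two S F F push sees ⇒ sees two big two two sees F F F push sees ⇒ sees two big two two sees two big push F F push sees ⇒ sees two big two two sees two big push D push sees F push sees ⇒ sees two big two two sees two big push big push sees F push sees ⇒ sees two big two two sees two big push big push sees two push sees

S ⇒ sees F   [S ::= sees F]
sees F ⇒ sees D push sees   [F ::= D push sees]
sees D push sees ⇒ sees two S F push sees   [D ::= two S F]
sees two S F push sees ⇒ sees two big two D F push sees   [S ::= big two D]
sees two big two D F push sees ⇒ sees two big two two S F F push sees   [D ::= two S F]
sees two big two two S F F push sees ⇒ sees two big two two sees F F F push sees   [S ::= sees F]
sees two big two two sees F F F push sees ⇒ sees two big two two sees two big push F F push sees   [F ::= two big push]
sees two big two two sees two big push F F push sees ⇒ sees two big two two sees two big push D push sees F push sees   [F ::= D push sees]
sees two big two two sees two big push D push sees F push sees ⇒ sees two big two two sees two big push big push sees F push sees   [D ::= big]
sees two big two two sees two big push big push sees F push sees ⇒ sees two big two two sees two big push big push sees two push sees   [F ::= two]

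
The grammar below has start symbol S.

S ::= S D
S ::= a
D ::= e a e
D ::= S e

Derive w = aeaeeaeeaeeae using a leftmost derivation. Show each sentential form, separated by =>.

S => SD => SDD => SDDD => SDDDD => aDDDD => aeaeDDD => aeaeeaeDD => aeaeeaeeaeD => aeaeeaeeaeeae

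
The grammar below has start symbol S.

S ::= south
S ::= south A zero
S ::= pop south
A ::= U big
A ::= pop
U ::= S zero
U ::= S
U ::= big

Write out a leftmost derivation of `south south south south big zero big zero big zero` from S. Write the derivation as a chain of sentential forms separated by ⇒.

S ⇒ south A zero ⇒ south U big zero ⇒ south S big zero ⇒ south south A zero big zero ⇒ south south U big zero big zero ⇒ south south S big zero big zero ⇒ south south south A zero big zero big zero ⇒ south south south U big zero big zero big zero ⇒ south south south S big zero big zero big zero ⇒ south south south south big zero big zero big zero

S ⇒ south A zero   [S ::= south A zero]
south A zero ⇒ south U big zero   [A ::= U big]
south U big zero ⇒ south S big zero   [U ::= S]
south S big zero ⇒ south south A zero big zero   [S ::= south A zero]
south south A zero big zero ⇒ south south U big zero big zero   [A ::= U big]
south south U big zero big zero ⇒ south south S big zero big zero   [U ::= S]
south south S big zero big zero ⇒ south south south A zero big zero big zero   [S ::= south A zero]
south south south A zero big zero big zero ⇒ south south south U big zero big zero big zero   [A ::= U big]
south south south U big zero big zero big zero ⇒ south south south S big zero big zero big zero   [U ::= S]
south south south S big zero big zero big zero ⇒ south south south south big zero big zero big zero   [S ::= south]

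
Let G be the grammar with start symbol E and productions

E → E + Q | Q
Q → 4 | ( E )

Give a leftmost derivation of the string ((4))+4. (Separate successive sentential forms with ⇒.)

E⇒E+Q⇒Q+Q⇒(E)+Q⇒(Q)+Q⇒((E))+Q⇒((Q))+Q⇒((4))+Q⇒((4))+4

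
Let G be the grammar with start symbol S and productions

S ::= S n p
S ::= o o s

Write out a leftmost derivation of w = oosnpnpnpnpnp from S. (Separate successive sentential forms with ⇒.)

S⇒Snp⇒Snpnp⇒Snpnpnp⇒Snpnpnpnp⇒Snpnpnpnpnp⇒oosnpnpnpnpnp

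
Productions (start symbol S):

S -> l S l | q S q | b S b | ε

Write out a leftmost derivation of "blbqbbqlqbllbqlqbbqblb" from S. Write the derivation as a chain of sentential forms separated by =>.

S => bSb   [S -> b S b]
bSb => blSlb   [S -> l S l]
blSlb => blbSblb   [S -> b S b]
blbSblb => blbqSqblb   [S -> q S q]
blbqSqblb => blbqbSbqblb   [S -> b S b]
blbqbSbqblb => blbqbbSbbqblb   [S -> b S b]
blbqbbSbbqblb => blbqbbqSqbbqblb   [S -> q S q]
blbqbbqSqbbqblb => blbqbbqlSlqbbqblb   [S -> l S l]
blbqbbqlSlqbbqblb => blbqbbqlqSqlqbbqblb   [S -> q S q]
blbqbbqlqSqlqbbqblb => blbqbbqlqbSbqlqbbqblb   [S -> b S b]
blbqbbqlqbSbqlqbbqblb => blbqbbqlqblSlbqlqbbqblb   [S -> l S l]
blbqbbqlqblSlbqlqbbqblb => blbqbbqlqbllbqlqbbqblb   [S -> ε]

S => bSb => blSlb => blbSblb => blbqSqblb => blbqbSbqblb => blbqbbSbbqblb => blbqbbqSqbbqblb => blbqbbqlSlqbbqblb => blbqbbqlqSqlqbbqblb => blbqbbqlqbSbqlqbbqblb => blbqbbqlqblSlbqlqbbqblb => blbqbbqlqbllbqlqbbqblb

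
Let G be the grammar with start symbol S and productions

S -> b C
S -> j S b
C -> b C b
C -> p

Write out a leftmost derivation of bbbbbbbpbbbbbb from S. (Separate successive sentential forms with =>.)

S => bC   [S -> b C]
bC => bbCb   [C -> b C b]
bbCb => bbbCbb   [C -> b C b]
bbbCbb => bbbbCbbb   [C -> b C b]
bbbbCbbb => bbbbbCbbbb   [C -> b C b]
bbbbbCbbbb => bbbbbbCbbbbb   [C -> b C b]
bbbbbbCbbbbb => bbbbbbbCbbbbbb   [C -> b C b]
bbbbbbbCbbbbbb => bbbbbbbpbbbbbb   [C -> p]

S=>bC=>bbCb=>bbbCbb=>bbbbCbbb=>bbbbbCbbbb=>bbbbbbCbbbbb=>bbbbbbbCbbbbbb=>bbbbbbbpbbbbbb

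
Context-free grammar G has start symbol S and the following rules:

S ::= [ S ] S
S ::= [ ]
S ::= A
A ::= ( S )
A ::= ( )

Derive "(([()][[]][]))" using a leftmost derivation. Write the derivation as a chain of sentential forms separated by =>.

S => A   [S ::= A]
A => (S)   [A ::= ( S )]
(S) => (A)   [S ::= A]
(A) => ((S))   [A ::= ( S )]
((S)) => (([S]S))   [S ::= [ S ] S]
(([S]S)) => (([A]S))   [S ::= A]
(([A]S)) => (([()]S))   [A ::= ( )]
(([()]S)) => (([()][S]S))   [S ::= [ S ] S]
(([()][S]S)) => (([()][[]]S))   [S ::= [ ]]
(([()][[]]S)) => (([()][[]][]))   [S ::= [ ]]

S => A => (S) => (A) => ((S)) => (([S]S)) => (([A]S)) => (([()]S)) => (([()][S]S)) => (([()][[]]S)) => (([()][[]][]))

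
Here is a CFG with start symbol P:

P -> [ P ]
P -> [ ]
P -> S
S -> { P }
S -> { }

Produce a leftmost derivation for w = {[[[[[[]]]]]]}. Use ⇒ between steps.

P⇒S⇒{P}⇒{[P]}⇒{[[P]]}⇒{[[[P]]]}⇒{[[[[P]]]]}⇒{[[[[[P]]]]]}⇒{[[[[[[]]]]]]}

P ⇒ S   [P -> S]
S ⇒ {P}   [S -> { P }]
{P} ⇒ {[P]}   [P -> [ P ]]
{[P]} ⇒ {[[P]]}   [P -> [ P ]]
{[[P]]} ⇒ {[[[P]]]}   [P -> [ P ]]
{[[[P]]]} ⇒ {[[[[P]]]]}   [P -> [ P ]]
{[[[[P]]]]} ⇒ {[[[[[P]]]]]}   [P -> [ P ]]
{[[[[[P]]]]]} ⇒ {[[[[[[]]]]]]}   [P -> [ ]]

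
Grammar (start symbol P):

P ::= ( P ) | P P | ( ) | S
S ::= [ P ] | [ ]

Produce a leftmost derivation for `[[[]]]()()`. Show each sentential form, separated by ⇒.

P⇒PP⇒SP⇒[P]P⇒[S]P⇒[[P]]P⇒[[S]]P⇒[[[]]]P⇒[[[]]]PP⇒[[[]]]()P⇒[[[]]]()()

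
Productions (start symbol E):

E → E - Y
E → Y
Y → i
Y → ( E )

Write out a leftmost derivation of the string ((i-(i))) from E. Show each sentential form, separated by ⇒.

E ⇒ Y   [E → Y]
Y ⇒ (E)   [Y → ( E )]
(E) ⇒ (Y)   [E → Y]
(Y) ⇒ ((E))   [Y → ( E )]
((E)) ⇒ ((E-Y))   [E → E - Y]
((E-Y)) ⇒ ((Y-Y))   [E → Y]
((Y-Y)) ⇒ ((i-Y))   [Y → i]
((i-Y)) ⇒ ((i-(E)))   [Y → ( E )]
((i-(E))) ⇒ ((i-(Y)))   [E → Y]
((i-(Y))) ⇒ ((i-(i)))   [Y → i]

E⇒Y⇒(E)⇒(Y)⇒((E))⇒((E-Y))⇒((Y-Y))⇒((i-Y))⇒((i-(E)))⇒((i-(Y)))⇒((i-(i)))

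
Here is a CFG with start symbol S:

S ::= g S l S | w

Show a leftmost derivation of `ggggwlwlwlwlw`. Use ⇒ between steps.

S ⇒ gSlS   [S ::= g S l S]
gSlS ⇒ ggSlSlS   [S ::= g S l S]
ggSlSlS ⇒ gggSlSlSlS   [S ::= g S l S]
gggSlSlSlS ⇒ ggggSlSlSlSlS   [S ::= g S l S]
ggggSlSlSlSlS ⇒ ggggwlSlSlSlS   [S ::= w]
ggggwlSlSlSlS ⇒ ggggwlwlSlSlS   [S ::= w]
ggggwlwlSlSlS ⇒ ggggwlwlwlSlS   [S ::= w]
ggggwlwlwlSlS ⇒ ggggwlwlwlwlS   [S ::= w]
ggggwlwlwlwlS ⇒ ggggwlwlwlwlw   [S ::= w]

S⇒gSlS⇒ggSlSlS⇒gggSlSlSlS⇒ggggSlSlSlSlS⇒ggggwlSlSlSlS⇒ggggwlwlSlSlS⇒ggggwlwlwlSlS⇒ggggwlwlwlwlS⇒ggggwlwlwlwlw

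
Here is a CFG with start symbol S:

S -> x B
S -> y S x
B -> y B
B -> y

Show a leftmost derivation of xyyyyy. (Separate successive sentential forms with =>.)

S => xB   [S -> x B]
xB => xyB   [B -> y B]
xyB => xyyB   [B -> y B]
xyyB => xyyyB   [B -> y B]
xyyyB => xyyyyB   [B -> y B]
xyyyyB => xyyyyy   [B -> y]

S => xB => xyB => xyyB => xyyyB => xyyyyB => xyyyyy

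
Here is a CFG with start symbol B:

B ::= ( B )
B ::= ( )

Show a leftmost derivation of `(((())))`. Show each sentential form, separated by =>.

B=>(B)=>((B))=>(((B)))=>(((())))

B => (B)   [B ::= ( B )]
(B) => ((B))   [B ::= ( B )]
((B)) => (((B)))   [B ::= ( B )]
(((B))) => (((())))   [B ::= ( )]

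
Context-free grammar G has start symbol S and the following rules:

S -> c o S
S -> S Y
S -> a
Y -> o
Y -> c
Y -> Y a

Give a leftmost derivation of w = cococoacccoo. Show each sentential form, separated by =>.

S => SY => coSY => coSYY => coSYYY => cocoSYYY => cococoSYYY => cococoSYYYY => cococoSYYYYY => cococoaYYYYY => cococoacYYYY => cococoaccYYY => cococoacccYY => cococoacccoY => cococoacccoo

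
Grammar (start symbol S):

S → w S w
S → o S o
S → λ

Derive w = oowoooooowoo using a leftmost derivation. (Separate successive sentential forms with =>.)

S => oSo => ooSoo => oowSwoo => oowoSowoo => oowooSoowoo => oowoooSooowoo => oowoooooowoo

S => oSo   [S → o S o]
oSo => ooSoo   [S → o S o]
ooSoo => oowSwoo   [S → w S w]
oowSwoo => oowoSowoo   [S → o S o]
oowoSowoo => oowooSoowoo   [S → o S o]
oowooSoowoo => oowoooSooowoo   [S → o S o]
oowoooSooowoo => oowoooooowoo   [S → λ]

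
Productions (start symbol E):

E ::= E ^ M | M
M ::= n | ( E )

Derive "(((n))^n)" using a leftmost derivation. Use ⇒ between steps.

E⇒M⇒(E)⇒(E^M)⇒(M^M)⇒((E)^M)⇒((M)^M)⇒(((E))^M)⇒(((M))^M)⇒(((n))^M)⇒(((n))^n)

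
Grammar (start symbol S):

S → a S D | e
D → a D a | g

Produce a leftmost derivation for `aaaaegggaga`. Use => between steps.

S => aSD   [S → a S D]
aSD => aaSDD   [S → a S D]
aaSDD => aaaSDDD   [S → a S D]
aaaSDDD => aaaaSDDDD   [S → a S D]
aaaaSDDDD => aaaaeDDDD   [S → e]
aaaaeDDDD => aaaaegDDD   [D → g]
aaaaegDDD => aaaaeggDD   [D → g]
aaaaeggDD => aaaaegggD   [D → g]
aaaaegggD => aaaaegggaDa   [D → a D a]
aaaaegggaDa => aaaaegggaga   [D → g]

S=>aSD=>aaSDD=>aaaSDDD=>aaaaSDDDD=>aaaaeDDDD=>aaaaegDDD=>aaaaeggDD=>aaaaegggD=>aaaaegggaDa=>aaaaegggaga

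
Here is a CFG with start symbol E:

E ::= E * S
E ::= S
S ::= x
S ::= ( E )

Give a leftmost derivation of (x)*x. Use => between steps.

E => E*S   [E ::= E * S]
E*S => S*S   [E ::= S]
S*S => (E)*S   [S ::= ( E )]
(E)*S => (S)*S   [E ::= S]
(S)*S => (x)*S   [S ::= x]
(x)*S => (x)*x   [S ::= x]

E => E*S => S*S => (E)*S => (S)*S => (x)*S => (x)*x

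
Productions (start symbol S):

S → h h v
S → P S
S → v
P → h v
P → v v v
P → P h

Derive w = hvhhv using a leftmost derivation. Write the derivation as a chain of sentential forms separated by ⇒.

S ⇒ PS   [S → P S]
PS ⇒ PhS   [P → P h]
PhS ⇒ PhhS   [P → P h]
PhhS ⇒ hvhhS   [P → h v]
hvhhS ⇒ hvhhv   [S → v]

S ⇒ PS ⇒ PhS ⇒ PhhS ⇒ hvhhS ⇒ hvhhv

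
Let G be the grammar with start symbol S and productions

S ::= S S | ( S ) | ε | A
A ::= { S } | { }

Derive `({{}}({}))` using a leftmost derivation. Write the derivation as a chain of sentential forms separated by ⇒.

S ⇒ (S)   [S ::= ( S )]
(S) ⇒ (SS)   [S ::= S S]
(SS) ⇒ (AS)   [S ::= A]
(AS) ⇒ ({S}S)   [A ::= { S }]
({S}S) ⇒ ({A}S)   [S ::= A]
({A}S) ⇒ ({{}}S)   [A ::= { }]
({{}}S) ⇒ ({{}}(S))   [S ::= ( S )]
({{}}(S)) ⇒ ({{}}(A))   [S ::= A]
({{}}(A)) ⇒ ({{}}({}))   [A ::= { }]

S⇒(S)⇒(SS)⇒(AS)⇒({S}S)⇒({A}S)⇒({{}}S)⇒({{}}(S))⇒({{}}(A))⇒({{}}({}))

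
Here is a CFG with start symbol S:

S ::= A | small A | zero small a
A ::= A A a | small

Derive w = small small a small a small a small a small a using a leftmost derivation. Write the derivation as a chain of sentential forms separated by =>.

S => A   [S ::= A]
A => A A a   [A ::= A A a]
A A a => A A a A a   [A ::= A A a]
A A a A a => A A a A a A a   [A ::= A A a]
A A a A a A a => A A a A a A a A a   [A ::= A A a]
A A a A a A a A a => A A a A a A a A a A a   [A ::= A A a]
A A a A a A a A a A a => small A a A a A a A a A a   [A ::= small]
small A a A a A a A a A a => small small a A a A a A a A a   [A ::= small]
small small a A a A a A a A a => small small a small a A a A a A a   [A ::= small]
small small a small a A a A a A a => small small a small a small a A a A a   [A ::= small]
small small a small a small a A a A a => small small a small a small a small a A a   [A ::= small]
small small a small a small a small a A a => small small a small a small a small a small a   [A ::= small]

S => A => A A a => A A a A a => A A a A a A a => A A a A a A a A a => A A a A a A a A a A a => small A a A a A a A a A a => small small a A a A a A a A a => small small a small a A a A a A a => small small a small a small a A a A a => small small a small a small a small a A a => small small a small a small a small a small a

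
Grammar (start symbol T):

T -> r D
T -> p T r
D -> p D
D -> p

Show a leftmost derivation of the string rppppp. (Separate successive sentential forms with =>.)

T => rD => rpD => rppD => rpppD => rppppD => rppppp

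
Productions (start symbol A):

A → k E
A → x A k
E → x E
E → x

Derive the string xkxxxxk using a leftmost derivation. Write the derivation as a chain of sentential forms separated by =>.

A => xAk   [A → x A k]
xAk => xkEk   [A → k E]
xkEk => xkxEk   [E → x E]
xkxEk => xkxxEk   [E → x E]
xkxxEk => xkxxxEk   [E → x E]
xkxxxEk => xkxxxxk   [E → x]

A => xAk => xkEk => xkxEk => xkxxEk => xkxxxEk => xkxxxxk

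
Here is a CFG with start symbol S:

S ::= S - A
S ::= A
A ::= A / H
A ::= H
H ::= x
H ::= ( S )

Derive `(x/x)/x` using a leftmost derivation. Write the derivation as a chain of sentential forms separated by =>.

S => A   [S ::= A]
A => A/H   [A ::= A / H]
A/H => H/H   [A ::= H]
H/H => (S)/H   [H ::= ( S )]
(S)/H => (A)/H   [S ::= A]
(A)/H => (A/H)/H   [A ::= A / H]
(A/H)/H => (H/H)/H   [A ::= H]
(H/H)/H => (x/H)/H   [H ::= x]
(x/H)/H => (x/x)/H   [H ::= x]
(x/x)/H => (x/x)/x   [H ::= x]

S=>A=>A/H=>H/H=>(S)/H=>(A)/H=>(A/H)/H=>(H/H)/H=>(x/H)/H=>(x/x)/H=>(x/x)/x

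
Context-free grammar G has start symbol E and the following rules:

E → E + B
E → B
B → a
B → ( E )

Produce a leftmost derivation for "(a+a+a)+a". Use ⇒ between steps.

E ⇒ E+B ⇒ B+B ⇒ (E)+B ⇒ (E+B)+B ⇒ (E+B+B)+B ⇒ (B+B+B)+B ⇒ (a+B+B)+B ⇒ (a+a+B)+B ⇒ (a+a+a)+B ⇒ (a+a+a)+a

E ⇒ E+B   [E → E + B]
E+B ⇒ B+B   [E → B]
B+B ⇒ (E)+B   [B → ( E )]
(E)+B ⇒ (E+B)+B   [E → E + B]
(E+B)+B ⇒ (E+B+B)+B   [E → E + B]
(E+B+B)+B ⇒ (B+B+B)+B   [E → B]
(B+B+B)+B ⇒ (a+B+B)+B   [B → a]
(a+B+B)+B ⇒ (a+a+B)+B   [B → a]
(a+a+B)+B ⇒ (a+a+a)+B   [B → a]
(a+a+a)+B ⇒ (a+a+a)+a   [B → a]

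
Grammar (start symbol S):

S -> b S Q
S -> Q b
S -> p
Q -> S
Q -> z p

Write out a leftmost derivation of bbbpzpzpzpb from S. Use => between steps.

S => Qb   [S -> Q b]
Qb => Sb   [Q -> S]
Sb => bSQb   [S -> b S Q]
bSQb => bbSQQb   [S -> b S Q]
bbSQQb => bbbSQQQb   [S -> b S Q]
bbbSQQQb => bbbpQQQb   [S -> p]
bbbpQQQb => bbbpzpQQb   [Q -> z p]
bbbpzpQQb => bbbpzpzpQb   [Q -> z p]
bbbpzpzpQb => bbbpzpzpzpb   [Q -> z p]

S => Qb => Sb => bSQb => bbSQQb => bbbSQQQb => bbbpQQQb => bbbpzpQQb => bbbpzpzpQb => bbbpzpzpzpb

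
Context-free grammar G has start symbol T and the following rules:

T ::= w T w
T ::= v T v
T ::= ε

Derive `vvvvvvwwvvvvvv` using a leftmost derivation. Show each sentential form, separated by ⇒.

T ⇒ vTv   [T ::= v T v]
vTv ⇒ vvTvv   [T ::= v T v]
vvTvv ⇒ vvvTvvv   [T ::= v T v]
vvvTvvv ⇒ vvvvTvvvv   [T ::= v T v]
vvvvTvvvv ⇒ vvvvvTvvvvv   [T ::= v T v]
vvvvvTvvvvv ⇒ vvvvvvTvvvvvv   [T ::= v T v]
vvvvvvTvvvvvv ⇒ vvvvvvwTwvvvvvv   [T ::= w T w]
vvvvvvwTwvvvvvv ⇒ vvvvvvwwvvvvvv   [T ::= ε]

T⇒vTv⇒vvTvv⇒vvvTvvv⇒vvvvTvvvv⇒vvvvvTvvvvv⇒vvvvvvTvvvvvv⇒vvvvvvwTwvvvvvv⇒vvvvvvwwvvvvvv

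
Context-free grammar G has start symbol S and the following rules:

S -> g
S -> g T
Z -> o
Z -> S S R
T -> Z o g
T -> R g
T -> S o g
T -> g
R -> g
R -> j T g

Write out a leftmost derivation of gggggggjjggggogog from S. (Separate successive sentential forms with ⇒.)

S ⇒ gT   [S -> g T]
gT ⇒ gSog   [T -> S o g]
gSog ⇒ ggTog   [S -> g T]
ggTog ⇒ ggZogog   [T -> Z o g]
ggZogog ⇒ ggSSRogog   [Z -> S S R]
ggSSRogog ⇒ gggTSRogog   [S -> g T]
gggTSRogog ⇒ gggRgSRogog   [T -> R g]
gggRgSRogog ⇒ gggggSRogog   [R -> g]
gggggSRogog ⇒ ggggggTRogog   [S -> g T]
ggggggTRogog ⇒ gggggggRogog   [T -> g]
gggggggRogog ⇒ gggggggjTgogog   [R -> j T g]
gggggggjTgogog ⇒ gggggggjRggogog   [T -> R g]
gggggggjRggogog ⇒ gggggggjjTgggogog   [R -> j T g]
gggggggjjTgggogog ⇒ gggggggjjggggogog   [T -> g]

S ⇒ gT ⇒ gSog ⇒ ggTog ⇒ ggZogog ⇒ ggSSRogog ⇒ gggTSRogog ⇒ gggRgSRogog ⇒ gggggSRogog ⇒ ggggggTRogog ⇒ gggggggRogog ⇒ gggggggjTgogog ⇒ gggggggjRggogog ⇒ gggggggjjTgggogog ⇒ gggggggjjggggogog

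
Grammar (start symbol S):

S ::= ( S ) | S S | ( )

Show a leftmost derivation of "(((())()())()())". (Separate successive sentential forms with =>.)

S => (S) => (SS) => (SSS) => ((S)SS) => ((SS)SS) => ((SSS)SS) => (((S)SS)SS) => (((())SS)SS) => (((())()S)SS) => (((())()())SS) => (((())()())()S) => (((())()())()())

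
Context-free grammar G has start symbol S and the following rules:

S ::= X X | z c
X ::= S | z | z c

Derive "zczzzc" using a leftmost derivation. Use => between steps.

S => XX => SX => zcX => zcS => zcXX => zczX => zczS => zczXX => zczzX => zczzzc

S => XX   [S ::= X X]
XX => SX   [X ::= S]
SX => zcX   [S ::= z c]
zcX => zcS   [X ::= S]
zcS => zcXX   [S ::= X X]
zcXX => zczX   [X ::= z]
zczX => zczS   [X ::= S]
zczS => zczXX   [S ::= X X]
zczXX => zczzX   [X ::= z]
zczzX => zczzzc   [X ::= z c]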